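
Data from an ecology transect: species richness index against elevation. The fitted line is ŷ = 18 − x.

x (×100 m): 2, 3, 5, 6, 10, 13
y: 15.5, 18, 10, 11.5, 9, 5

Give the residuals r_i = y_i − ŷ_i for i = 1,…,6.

-0.5, 3, -3, -0.5, 1, 0

x=2: ŷ = 18 − 2 = 16; r = 15.5 − 16 = -0.5
x=3: ŷ = 18 − 3 = 15; r = 18 − 15 = 3
x=5: ŷ = 18 − 5 = 13; r = 10 − 13 = -3
x=6: ŷ = 18 − 6 = 12; r = 11.5 − 12 = -0.5
x=10: ŷ = 18 − 10 = 8; r = 9 − 8 = 1
x=13: ŷ = 18 − 13 = 5; r = 5 − 5 = 0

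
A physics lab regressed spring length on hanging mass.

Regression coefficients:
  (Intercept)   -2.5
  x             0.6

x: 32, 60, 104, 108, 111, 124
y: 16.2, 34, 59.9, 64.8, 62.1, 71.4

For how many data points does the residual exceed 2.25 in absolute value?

x=32: ŷ = -2.5 + 0.6·32 = 16.7; r = 16.2 − 16.7 = -0.5
x=60: ŷ = -2.5 + 0.6·60 = 33.5; r = 34 − 33.5 = 0.5
x=104: ŷ = -2.5 + 0.6·104 = 59.9; r = 59.9 − 59.9 = 0
x=108: ŷ = -2.5 + 0.6·108 = 62.3; r = 64.8 − 62.3 = 2.5
x=111: ŷ = -2.5 + 0.6·111 = 64.1; r = 62.1 − 64.1 = -2
x=124: ŷ = -2.5 + 0.6·124 = 71.9; r = 71.4 − 71.9 = -0.5
|r| > 2.25: x=108 (|r|=2.5) → 1

1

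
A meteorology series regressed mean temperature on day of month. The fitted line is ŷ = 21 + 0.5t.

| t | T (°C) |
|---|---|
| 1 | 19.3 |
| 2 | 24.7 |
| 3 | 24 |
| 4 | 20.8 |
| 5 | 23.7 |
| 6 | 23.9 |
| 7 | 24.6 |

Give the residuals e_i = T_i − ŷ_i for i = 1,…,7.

t=1: ŷ = 21 + 0.5·1 = 21.5; e = 19.3 − 21.5 = -2.2
t=2: ŷ = 21 + 0.5·2 = 22; e = 24.7 − 22 = 2.7
t=3: ŷ = 21 + 0.5·3 = 22.5; e = 24 − 22.5 = 1.5
t=4: ŷ = 21 + 0.5·4 = 23; e = 20.8 − 23 = -2.2
t=5: ŷ = 21 + 0.5·5 = 23.5; e = 23.7 − 23.5 = 0.2
t=6: ŷ = 21 + 0.5·6 = 24; e = 23.9 − 24 = -0.1
t=7: ŷ = 21 + 0.5·7 = 24.5; e = 24.6 − 24.5 = 0.1

-2.2, 2.7, 1.5, -2.2, 0.2, -0.1, 0.1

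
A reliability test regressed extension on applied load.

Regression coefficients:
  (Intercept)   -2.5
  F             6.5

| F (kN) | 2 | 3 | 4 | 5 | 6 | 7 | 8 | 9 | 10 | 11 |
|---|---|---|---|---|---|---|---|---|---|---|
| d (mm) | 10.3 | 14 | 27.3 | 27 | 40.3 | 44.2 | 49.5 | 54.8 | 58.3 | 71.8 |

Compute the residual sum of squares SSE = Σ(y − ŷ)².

SSE = 75.28

F=2: ŷ = -2.5 + 6.5·2 = 10.5; r = 10.3 − 10.5 = -0.2
F=3: ŷ = -2.5 + 6.5·3 = 17; r = 14 − 17 = -3
F=4: ŷ = -2.5 + 6.5·4 = 23.5; r = 27.3 − 23.5 = 3.8
F=5: ŷ = -2.5 + 6.5·5 = 30; r = 27 − 30 = -3
F=6: ŷ = -2.5 + 6.5·6 = 36.5; r = 40.3 − 36.5 = 3.8
F=7: ŷ = -2.5 + 6.5·7 = 43; r = 44.2 − 43 = 1.2
F=8: ŷ = -2.5 + 6.5·8 = 49.5; r = 49.5 − 49.5 = 0
F=9: ŷ = -2.5 + 6.5·9 = 56; r = 54.8 − 56 = -1.2
F=10: ŷ = -2.5 + 6.5·10 = 62.5; r = 58.3 − 62.5 = -4.2
F=11: ŷ = -2.5 + 6.5·11 = 69; r = 71.8 − 69 = 2.8
SSE = 0.04 + 9 + 14.44 + 9 + 14.44 + 1.44 + 0 + 1.44 + 17.64 + 7.84 = 75.28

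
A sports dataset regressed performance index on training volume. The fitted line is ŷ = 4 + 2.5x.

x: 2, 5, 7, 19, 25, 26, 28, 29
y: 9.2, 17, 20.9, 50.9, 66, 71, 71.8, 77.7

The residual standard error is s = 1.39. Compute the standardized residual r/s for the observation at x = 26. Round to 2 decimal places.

ŷ = 4 + 2.5·26 = 69
r = 71 − 69 = 2
r/s = 2 / 1.39 = 1.44

1.44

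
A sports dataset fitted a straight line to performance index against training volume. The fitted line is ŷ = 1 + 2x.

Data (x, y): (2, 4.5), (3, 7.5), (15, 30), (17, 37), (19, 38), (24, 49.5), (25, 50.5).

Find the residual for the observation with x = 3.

e = 0.5

ŷ = 1 + 2·3 = 7
e = 7.5 − 7 = 0.5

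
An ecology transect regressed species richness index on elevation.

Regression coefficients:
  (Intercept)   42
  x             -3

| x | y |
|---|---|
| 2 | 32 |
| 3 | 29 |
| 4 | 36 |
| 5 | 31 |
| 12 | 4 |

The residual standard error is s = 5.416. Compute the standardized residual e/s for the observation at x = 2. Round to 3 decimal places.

ŷ = 42 − 3·2 = 36
e = 32 − 36 = -4
e/s = -4 / 5.416 = -0.739

-0.739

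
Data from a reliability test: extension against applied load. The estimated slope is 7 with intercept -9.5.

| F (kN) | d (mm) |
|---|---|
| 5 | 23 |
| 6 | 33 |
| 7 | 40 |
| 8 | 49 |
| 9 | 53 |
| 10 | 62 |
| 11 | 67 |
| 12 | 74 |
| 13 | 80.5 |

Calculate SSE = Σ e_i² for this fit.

SSE = 17

F=5: d̂ = -9.5 + 7·5 = 25.5; e = 23 − 25.5 = -2.5
F=6: d̂ = -9.5 + 7·6 = 32.5; e = 33 − 32.5 = 0.5
F=7: d̂ = -9.5 + 7·7 = 39.5; e = 40 − 39.5 = 0.5
F=8: d̂ = -9.5 + 7·8 = 46.5; e = 49 − 46.5 = 2.5
F=9: d̂ = -9.5 + 7·9 = 53.5; e = 53 − 53.5 = -0.5
F=10: d̂ = -9.5 + 7·10 = 60.5; e = 62 − 60.5 = 1.5
F=11: d̂ = -9.5 + 7·11 = 67.5; e = 67 − 67.5 = -0.5
F=12: d̂ = -9.5 + 7·12 = 74.5; e = 74 − 74.5 = -0.5
F=13: d̂ = -9.5 + 7·13 = 81.5; e = 80.5 − 81.5 = -1
SSE = 6.25 + 0.25 + 0.25 + 6.25 + 0.25 + 2.25 + 0.25 + 0.25 + 1 = 17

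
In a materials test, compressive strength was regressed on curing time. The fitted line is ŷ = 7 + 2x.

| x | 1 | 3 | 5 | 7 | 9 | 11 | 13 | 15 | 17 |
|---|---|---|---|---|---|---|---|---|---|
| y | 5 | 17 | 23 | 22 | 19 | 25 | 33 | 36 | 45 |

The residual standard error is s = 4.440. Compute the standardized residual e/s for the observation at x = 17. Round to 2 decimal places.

ŷ = 7 + 2·17 = 41
e = 45 − 41 = 4
e/s = 4 / 4.440 = 0.90

0.90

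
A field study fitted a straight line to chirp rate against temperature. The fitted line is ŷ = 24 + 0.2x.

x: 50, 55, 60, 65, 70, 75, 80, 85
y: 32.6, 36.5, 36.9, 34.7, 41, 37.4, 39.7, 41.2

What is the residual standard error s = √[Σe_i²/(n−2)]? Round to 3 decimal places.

s = 1.915

x=50: ŷ = 24 + 0.2·50 = 34; e = 32.6 − 34 = -1.4
x=55: ŷ = 24 + 0.2·55 = 35; e = 36.5 − 35 = 1.5
x=60: ŷ = 24 + 0.2·60 = 36; e = 36.9 − 36 = 0.9
x=65: ŷ = 24 + 0.2·65 = 37; e = 34.7 − 37 = -2.3
x=70: ŷ = 24 + 0.2·70 = 38; e = 41 − 38 = 3
x=75: ŷ = 24 + 0.2·75 = 39; e = 37.4 − 39 = -1.6
x=80: ŷ = 24 + 0.2·80 = 40; e = 39.7 − 40 = -0.3
x=85: ŷ = 24 + 0.2·85 = 41; e = 41.2 − 41 = 0.2
SSE = 1.96 + 2.25 + 0.81 + 5.29 + 9 + 2.56 + 0.09 + 0.04 = 22
s = √(22/6) = √3.66667 ≈ 1.915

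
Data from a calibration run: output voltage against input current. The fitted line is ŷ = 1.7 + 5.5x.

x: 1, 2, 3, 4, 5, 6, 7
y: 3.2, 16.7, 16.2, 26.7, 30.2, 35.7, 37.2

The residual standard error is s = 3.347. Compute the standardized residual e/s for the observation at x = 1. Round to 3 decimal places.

ŷ = 1.7 + 5.5·1 = 7.2
e = 3.2 − 7.2 = -4
e/s = -4 / 3.347 = -1.195

-1.195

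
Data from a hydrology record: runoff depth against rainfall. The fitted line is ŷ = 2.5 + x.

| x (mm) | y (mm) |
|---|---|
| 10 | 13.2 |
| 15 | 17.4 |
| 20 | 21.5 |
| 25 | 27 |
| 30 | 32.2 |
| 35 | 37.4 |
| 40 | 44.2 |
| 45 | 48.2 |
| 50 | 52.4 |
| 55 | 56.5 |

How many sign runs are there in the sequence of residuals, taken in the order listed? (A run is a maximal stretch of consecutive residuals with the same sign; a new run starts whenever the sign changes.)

4 runs

x=10: ŷ = 2.5 + 10 = 12.5; e = 13.2 − 12.5 = 0.7
x=15: ŷ = 2.5 + 15 = 17.5; e = 17.4 − 17.5 = -0.1
x=20: ŷ = 2.5 + 20 = 22.5; e = 21.5 − 22.5 = -1
x=25: ŷ = 2.5 + 25 = 27.5; e = 27 − 27.5 = -0.5
x=30: ŷ = 2.5 + 30 = 32.5; e = 32.2 − 32.5 = -0.3
x=35: ŷ = 2.5 + 35 = 37.5; e = 37.4 − 37.5 = -0.1
x=40: ŷ = 2.5 + 40 = 42.5; e = 44.2 − 42.5 = 1.7
x=45: ŷ = 2.5 + 45 = 47.5; e = 48.2 − 47.5 = 0.7
x=50: ŷ = 2.5 + 50 = 52.5; e = 52.4 − 52.5 = -0.1
x=55: ŷ = 2.5 + 55 = 57.5; e = 56.5 − 57.5 = -1
Signs: + − − − − − + + − −
Runs: +×1, −×5, +×2, −×2 → 4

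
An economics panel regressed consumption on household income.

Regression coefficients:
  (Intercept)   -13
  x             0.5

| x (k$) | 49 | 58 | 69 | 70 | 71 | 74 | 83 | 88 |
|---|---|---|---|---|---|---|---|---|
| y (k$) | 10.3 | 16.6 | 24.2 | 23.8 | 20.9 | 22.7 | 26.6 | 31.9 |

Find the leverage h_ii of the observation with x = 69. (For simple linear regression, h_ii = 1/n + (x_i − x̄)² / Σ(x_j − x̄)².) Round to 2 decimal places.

x̄ = (49 + 58 + 69 + 70 + 71 + 74 + 83 + 88)/8 = 70.25
Σ(x − x̄)² = 451.562 + 150.062 + 1.5625 + 0.0625 + 0.5625 + 14.0625 + 162.562 + 315.062 = 1095.5
h = 1/8 + (-1.25)²/1095.5 = 0.125 + 0.00142629 = 0.13

h = 0.13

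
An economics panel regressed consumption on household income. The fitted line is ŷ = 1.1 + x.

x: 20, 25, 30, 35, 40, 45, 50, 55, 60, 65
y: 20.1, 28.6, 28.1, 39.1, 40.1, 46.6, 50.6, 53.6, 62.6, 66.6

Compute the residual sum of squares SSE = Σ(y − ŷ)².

x=20: ŷ = 1.1 + 20 = 21.1; e = 20.1 − 21.1 = -1
x=25: ŷ = 1.1 + 25 = 26.1; e = 28.6 − 26.1 = 2.5
x=30: ŷ = 1.1 + 30 = 31.1; e = 28.1 − 31.1 = -3
x=35: ŷ = 1.1 + 35 = 36.1; e = 39.1 − 36.1 = 3
x=40: ŷ = 1.1 + 40 = 41.1; e = 40.1 − 41.1 = -1
x=45: ŷ = 1.1 + 45 = 46.1; e = 46.6 − 46.1 = 0.5
x=50: ŷ = 1.1 + 50 = 51.1; e = 50.6 − 51.1 = -0.5
x=55: ŷ = 1.1 + 55 = 56.1; e = 53.6 − 56.1 = -2.5
x=60: ŷ = 1.1 + 60 = 61.1; e = 62.6 − 61.1 = 1.5
x=65: ŷ = 1.1 + 65 = 66.1; e = 66.6 − 66.1 = 0.5
SSE = 1 + 6.25 + 9 + 9 + 1 + 0.25 + 0.25 + 6.25 + 2.25 + 0.25 = 35.5

SSE = 35.5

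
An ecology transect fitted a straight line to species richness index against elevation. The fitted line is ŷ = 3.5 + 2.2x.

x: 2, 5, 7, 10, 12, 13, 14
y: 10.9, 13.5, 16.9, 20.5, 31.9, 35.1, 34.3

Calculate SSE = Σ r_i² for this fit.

SSE = 52

x=2: ŷ = 3.5 + 2.2·2 = 7.9; r = 10.9 − 7.9 = 3
x=5: ŷ = 3.5 + 2.2·5 = 14.5; r = 13.5 − 14.5 = -1
x=7: ŷ = 3.5 + 2.2·7 = 18.9; r = 16.9 − 18.9 = -2
x=10: ŷ = 3.5 + 2.2·10 = 25.5; r = 20.5 − 25.5 = -5
x=12: ŷ = 3.5 + 2.2·12 = 29.9; r = 31.9 − 29.9 = 2
x=13: ŷ = 3.5 + 2.2·13 = 32.1; r = 35.1 − 32.1 = 3
x=14: ŷ = 3.5 + 2.2·14 = 34.3; r = 34.3 − 34.3 = 0
SSE = 9 + 1 + 4 + 25 + 4 + 9 + 0 = 52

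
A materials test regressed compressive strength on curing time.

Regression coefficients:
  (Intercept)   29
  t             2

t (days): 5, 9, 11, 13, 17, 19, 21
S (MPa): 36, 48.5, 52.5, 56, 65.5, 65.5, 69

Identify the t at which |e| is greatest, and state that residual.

t = 5, e = -3

t=5: Ŝ = 29 + 2·5 = 39; e = 36 − 39 = -3
t=9: Ŝ = 29 + 2·9 = 47; e = 48.5 − 47 = 1.5
t=11: Ŝ = 29 + 2·11 = 51; e = 52.5 − 51 = 1.5
t=13: Ŝ = 29 + 2·13 = 55; e = 56 − 55 = 1
t=17: Ŝ = 29 + 2·17 = 63; e = 65.5 − 63 = 2.5
t=19: Ŝ = 29 + 2·19 = 67; e = 65.5 − 67 = -1.5
t=21: Ŝ = 29 + 2·21 = 71; e = 69 − 71 = -2
Largest |e| is 3 at t = 5, residual -3.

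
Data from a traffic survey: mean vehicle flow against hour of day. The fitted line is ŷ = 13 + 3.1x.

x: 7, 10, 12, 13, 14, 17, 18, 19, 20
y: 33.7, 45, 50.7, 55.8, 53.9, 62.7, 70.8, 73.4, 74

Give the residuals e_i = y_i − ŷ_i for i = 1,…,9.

x=7: ŷ = 13 + 3.1·7 = 34.7; e = 33.7 − 34.7 = -1
x=10: ŷ = 13 + 3.1·10 = 44; e = 45 − 44 = 1
x=12: ŷ = 13 + 3.1·12 = 50.2; e = 50.7 − 50.2 = 0.5
x=13: ŷ = 13 + 3.1·13 = 53.3; e = 55.8 − 53.3 = 2.5
x=14: ŷ = 13 + 3.1·14 = 56.4; e = 53.9 − 56.4 = -2.5
x=17: ŷ = 13 + 3.1·17 = 65.7; e = 62.7 − 65.7 = -3
x=18: ŷ = 13 + 3.1·18 = 68.8; e = 70.8 − 68.8 = 2
x=19: ŷ = 13 + 3.1·19 = 71.9; e = 73.4 − 71.9 = 1.5
x=20: ŷ = 13 + 3.1·20 = 75; e = 74 − 75 = -1

-1, 1, 0.5, 2.5, -2.5, -3, 2, 1.5, -1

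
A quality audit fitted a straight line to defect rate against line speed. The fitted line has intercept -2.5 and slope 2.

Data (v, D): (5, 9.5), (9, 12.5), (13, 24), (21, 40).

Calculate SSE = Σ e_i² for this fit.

v=5: D̂ = -2.5 + 2·5 = 7.5; e = 9.5 − 7.5 = 2
v=9: D̂ = -2.5 + 2·9 = 15.5; e = 12.5 − 15.5 = -3
v=13: D̂ = -2.5 + 2·13 = 23.5; e = 24 − 23.5 = 0.5
v=21: D̂ = -2.5 + 2·21 = 39.5; e = 40 − 39.5 = 0.5
SSE = 4 + 9 + 0.25 + 0.25 = 13.5

SSE = 13.5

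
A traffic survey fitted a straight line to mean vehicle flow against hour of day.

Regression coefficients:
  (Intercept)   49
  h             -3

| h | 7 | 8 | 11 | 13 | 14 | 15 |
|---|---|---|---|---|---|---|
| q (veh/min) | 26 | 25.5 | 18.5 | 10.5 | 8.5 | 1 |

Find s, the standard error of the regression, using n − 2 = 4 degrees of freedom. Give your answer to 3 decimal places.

s = 2.345

h=7: ŷ = 49 − 3·7 = 28; e = 26 − 28 = -2
h=8: ŷ = 49 − 3·8 = 25; e = 25.5 − 25 = 0.5
h=11: ŷ = 49 − 3·11 = 16; e = 18.5 − 16 = 2.5
h=13: ŷ = 49 − 3·13 = 10; e = 10.5 − 10 = 0.5
h=14: ŷ = 49 − 3·14 = 7; e = 8.5 − 7 = 1.5
h=15: ŷ = 49 − 3·15 = 4; e = 1 − 4 = -3
SSE = 4 + 0.25 + 6.25 + 0.25 + 2.25 + 9 = 22
s = √(22/4) = √5.5 ≈ 2.345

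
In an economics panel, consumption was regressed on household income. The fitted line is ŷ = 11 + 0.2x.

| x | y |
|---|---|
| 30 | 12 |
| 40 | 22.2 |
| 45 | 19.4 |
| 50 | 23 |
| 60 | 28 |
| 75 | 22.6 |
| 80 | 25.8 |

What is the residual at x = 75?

ŷ = 11 + 0.2·75 = 26
e = 22.6 − 26 = -3.4

e = -3.4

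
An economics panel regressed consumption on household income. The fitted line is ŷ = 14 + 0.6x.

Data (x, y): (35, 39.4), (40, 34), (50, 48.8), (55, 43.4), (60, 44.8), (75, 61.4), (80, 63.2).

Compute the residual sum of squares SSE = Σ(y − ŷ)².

SSE = 105.6

x=35: ŷ = 14 + 0.6·35 = 35; e = 39.4 − 35 = 4.4
x=40: ŷ = 14 + 0.6·40 = 38; e = 34 − 38 = -4
x=50: ŷ = 14 + 0.6·50 = 44; e = 48.8 − 44 = 4.8
x=55: ŷ = 14 + 0.6·55 = 47; e = 43.4 − 47 = -3.6
x=60: ŷ = 14 + 0.6·60 = 50; e = 44.8 − 50 = -5.2
x=75: ŷ = 14 + 0.6·75 = 59; e = 61.4 − 59 = 2.4
x=80: ŷ = 14 + 0.6·80 = 62; e = 63.2 − 62 = 1.2
SSE = 19.36 + 16 + 23.04 + 12.96 + 27.04 + 5.76 + 1.44 = 105.6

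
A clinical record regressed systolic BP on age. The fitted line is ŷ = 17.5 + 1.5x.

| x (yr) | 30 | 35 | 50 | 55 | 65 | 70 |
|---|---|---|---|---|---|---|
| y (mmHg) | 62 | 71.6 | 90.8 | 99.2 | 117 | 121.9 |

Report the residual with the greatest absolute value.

x=30: ŷ = 17.5 + 1.5·30 = 62.5; e = 62 − 62.5 = -0.5
x=35: ŷ = 17.5 + 1.5·35 = 70; e = 71.6 − 70 = 1.6
x=50: ŷ = 17.5 + 1.5·50 = 92.5; e = 90.8 − 92.5 = -1.7
x=55: ŷ = 17.5 + 1.5·55 = 100; e = 99.2 − 100 = -0.8
x=65: ŷ = 17.5 + 1.5·65 = 115; e = 117 − 115 = 2
x=70: ŷ = 17.5 + 1.5·70 = 122.5; e = 121.9 − 122.5 = -0.6
Largest |e| is 2 at x = 65, residual 2.

e = 2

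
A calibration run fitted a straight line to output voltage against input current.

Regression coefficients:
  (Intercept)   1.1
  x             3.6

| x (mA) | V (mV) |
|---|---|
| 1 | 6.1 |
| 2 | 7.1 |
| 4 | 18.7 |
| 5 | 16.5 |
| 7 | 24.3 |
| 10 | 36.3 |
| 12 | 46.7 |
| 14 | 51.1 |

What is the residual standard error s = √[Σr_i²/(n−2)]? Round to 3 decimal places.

s = 2.272

x=1: V̂ = 1.1 + 3.6·1 = 4.7; r = 6.1 − 4.7 = 1.4
x=2: V̂ = 1.1 + 3.6·2 = 8.3; r = 7.1 − 8.3 = -1.2
x=4: V̂ = 1.1 + 3.6·4 = 15.5; r = 18.7 − 15.5 = 3.2
x=5: V̂ = 1.1 + 3.6·5 = 19.1; r = 16.5 − 19.1 = -2.6
x=7: V̂ = 1.1 + 3.6·7 = 26.3; r = 24.3 − 26.3 = -2
x=10: V̂ = 1.1 + 3.6·10 = 37.1; r = 36.3 − 37.1 = -0.8
x=12: V̂ = 1.1 + 3.6·12 = 44.3; r = 46.7 − 44.3 = 2.4
x=14: V̂ = 1.1 + 3.6·14 = 51.5; r = 51.1 − 51.5 = -0.4
SSE = 1.96 + 1.44 + 10.24 + 6.76 + 4 + 0.64 + 5.76 + 0.16 = 30.96
s = √(30.96/6) = √5.16 ≈ 2.272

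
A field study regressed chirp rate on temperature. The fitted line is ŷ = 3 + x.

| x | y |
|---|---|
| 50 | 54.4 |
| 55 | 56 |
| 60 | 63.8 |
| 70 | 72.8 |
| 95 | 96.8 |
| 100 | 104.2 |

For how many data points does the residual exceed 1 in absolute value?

4

x=50: ŷ = 3 + 50 = 53; r = 54.4 − 53 = 1.4
x=55: ŷ = 3 + 55 = 58; r = 56 − 58 = -2
x=60: ŷ = 3 + 60 = 63; r = 63.8 − 63 = 0.8
x=70: ŷ = 3 + 70 = 73; r = 72.8 − 73 = -0.2
x=95: ŷ = 3 + 95 = 98; r = 96.8 − 98 = -1.2
x=100: ŷ = 3 + 100 = 103; r = 104.2 − 103 = 1.2
|r| > 1: x=50 (|r|=1.4), x=55 (|r|=2), x=95 (|r|=1.2), x=100 (|r|=1.2) → 4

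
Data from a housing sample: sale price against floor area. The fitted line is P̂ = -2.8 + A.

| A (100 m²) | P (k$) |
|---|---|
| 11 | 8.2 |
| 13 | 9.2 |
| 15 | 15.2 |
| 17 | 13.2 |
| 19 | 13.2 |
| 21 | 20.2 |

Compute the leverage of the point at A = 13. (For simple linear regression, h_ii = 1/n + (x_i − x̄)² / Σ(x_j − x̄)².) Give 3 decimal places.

Ā = (11 + 13 + 15 + 17 + 19 + 21)/6 = 16
Σ(A − Ā)² = 25 + 9 + 1 + 1 + 9 + 25 = 70
h = 1/6 + (-3)²/70 = 0.166667 + 0.128571 = 0.295

h = 0.295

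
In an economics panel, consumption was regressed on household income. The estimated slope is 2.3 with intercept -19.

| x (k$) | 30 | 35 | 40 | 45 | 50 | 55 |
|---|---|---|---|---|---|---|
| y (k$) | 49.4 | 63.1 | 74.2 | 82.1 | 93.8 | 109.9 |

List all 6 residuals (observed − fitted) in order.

-0.6, 1.6, 1.2, -2.4, -2.2, 2.4

x=30: ŷ = -19 + 2.3·30 = 50; e = 49.4 − 50 = -0.6
x=35: ŷ = -19 + 2.3·35 = 61.5; e = 63.1 − 61.5 = 1.6
x=40: ŷ = -19 + 2.3·40 = 73; e = 74.2 − 73 = 1.2
x=45: ŷ = -19 + 2.3·45 = 84.5; e = 82.1 − 84.5 = -2.4
x=50: ŷ = -19 + 2.3·50 = 96; e = 93.8 − 96 = -2.2
x=55: ŷ = -19 + 2.3·55 = 107.5; e = 109.9 − 107.5 = 2.4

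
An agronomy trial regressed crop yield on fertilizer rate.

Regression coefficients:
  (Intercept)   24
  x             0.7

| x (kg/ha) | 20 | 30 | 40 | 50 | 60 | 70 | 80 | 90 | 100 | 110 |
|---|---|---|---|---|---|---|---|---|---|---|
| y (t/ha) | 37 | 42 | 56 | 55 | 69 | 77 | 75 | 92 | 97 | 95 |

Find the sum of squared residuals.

SSE = 162

x=20: ŷ = 24 + 0.7·20 = 38; e = 37 − 38 = -1
x=30: ŷ = 24 + 0.7·30 = 45; e = 42 − 45 = -3
x=40: ŷ = 24 + 0.7·40 = 52; e = 56 − 52 = 4
x=50: ŷ = 24 + 0.7·50 = 59; e = 55 − 59 = -4
x=60: ŷ = 24 + 0.7·60 = 66; e = 69 − 66 = 3
x=70: ŷ = 24 + 0.7·70 = 73; e = 77 − 73 = 4
x=80: ŷ = 24 + 0.7·80 = 80; e = 75 − 80 = -5
x=90: ŷ = 24 + 0.7·90 = 87; e = 92 − 87 = 5
x=100: ŷ = 24 + 0.7·100 = 94; e = 97 − 94 = 3
x=110: ŷ = 24 + 0.7·110 = 101; e = 95 − 101 = -6
SSE = 1 + 9 + 16 + 16 + 9 + 16 + 25 + 25 + 9 + 36 = 162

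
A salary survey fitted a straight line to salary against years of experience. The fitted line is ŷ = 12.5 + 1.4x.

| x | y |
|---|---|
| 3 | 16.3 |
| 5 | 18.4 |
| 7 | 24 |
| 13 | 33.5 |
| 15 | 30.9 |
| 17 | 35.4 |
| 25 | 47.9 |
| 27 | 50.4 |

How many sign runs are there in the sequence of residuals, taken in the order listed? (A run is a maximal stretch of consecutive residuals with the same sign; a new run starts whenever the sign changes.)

4 runs

x=3: ŷ = 12.5 + 1.4·3 = 16.7; r = 16.3 − 16.7 = -0.4
x=5: ŷ = 12.5 + 1.4·5 = 19.5; r = 18.4 − 19.5 = -1.1
x=7: ŷ = 12.5 + 1.4·7 = 22.3; r = 24 − 22.3 = 1.7
x=13: ŷ = 12.5 + 1.4·13 = 30.7; r = 33.5 − 30.7 = 2.8
x=15: ŷ = 12.5 + 1.4·15 = 33.5; r = 30.9 − 33.5 = -2.6
x=17: ŷ = 12.5 + 1.4·17 = 36.3; r = 35.4 − 36.3 = -0.9
x=25: ŷ = 12.5 + 1.4·25 = 47.5; r = 47.9 − 47.5 = 0.4
x=27: ŷ = 12.5 + 1.4·27 = 50.3; r = 50.4 − 50.3 = 0.1
Signs: − − + + − − + +
Runs: −×2, +×2, −×2, +×2 → 4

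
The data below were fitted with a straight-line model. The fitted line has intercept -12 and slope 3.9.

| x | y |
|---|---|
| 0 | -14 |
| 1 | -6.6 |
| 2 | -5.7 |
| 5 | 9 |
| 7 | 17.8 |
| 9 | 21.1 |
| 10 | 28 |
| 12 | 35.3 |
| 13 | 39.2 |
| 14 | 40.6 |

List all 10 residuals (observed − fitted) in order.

-2, 1.5, -1.5, 1.5, 2.5, -2, 1, 0.5, 0.5, -2

x=0: ŷ = -12 + 3.9·0 = -12; r = -14 − (-12) = -2
x=1: ŷ = -12 + 3.9·1 = -8.1; r = -6.6 − (-8.1) = 1.5
x=2: ŷ = -12 + 3.9·2 = -4.2; r = -5.7 − (-4.2) = -1.5
x=5: ŷ = -12 + 3.9·5 = 7.5; r = 9 − 7.5 = 1.5
x=7: ŷ = -12 + 3.9·7 = 15.3; r = 17.8 − 15.3 = 2.5
x=9: ŷ = -12 + 3.9·9 = 23.1; r = 21.1 − 23.1 = -2
x=10: ŷ = -12 + 3.9·10 = 27; r = 28 − 27 = 1
x=12: ŷ = -12 + 3.9·12 = 34.8; r = 35.3 − 34.8 = 0.5
x=13: ŷ = -12 + 3.9·13 = 38.7; r = 39.2 − 38.7 = 0.5
x=14: ŷ = -12 + 3.9·14 = 42.6; r = 40.6 − 42.6 = -2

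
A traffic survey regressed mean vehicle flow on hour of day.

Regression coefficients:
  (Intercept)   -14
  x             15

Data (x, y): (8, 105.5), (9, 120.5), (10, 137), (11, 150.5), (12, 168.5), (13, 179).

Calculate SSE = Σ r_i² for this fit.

SSE = 12

x=8: ŷ = -14 + 15·8 = 106; r = 105.5 − 106 = -0.5
x=9: ŷ = -14 + 15·9 = 121; r = 120.5 − 121 = -0.5
x=10: ŷ = -14 + 15·10 = 136; r = 137 − 136 = 1
x=11: ŷ = -14 + 15·11 = 151; r = 150.5 − 151 = -0.5
x=12: ŷ = -14 + 15·12 = 166; r = 168.5 − 166 = 2.5
x=13: ŷ = -14 + 15·13 = 181; r = 179 − 181 = -2
SSE = 0.25 + 0.25 + 1 + 0.25 + 6.25 + 4 = 12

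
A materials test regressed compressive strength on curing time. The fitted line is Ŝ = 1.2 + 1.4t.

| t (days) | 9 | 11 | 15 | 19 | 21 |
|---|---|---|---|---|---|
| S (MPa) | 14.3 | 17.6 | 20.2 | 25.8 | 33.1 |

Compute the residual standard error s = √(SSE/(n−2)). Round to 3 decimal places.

t=9: Ŝ = 1.2 + 1.4·9 = 13.8; e = 14.3 − 13.8 = 0.5
t=11: Ŝ = 1.2 + 1.4·11 = 16.6; e = 17.6 − 16.6 = 1
t=15: Ŝ = 1.2 + 1.4·15 = 22.2; e = 20.2 − 22.2 = -2
t=19: Ŝ = 1.2 + 1.4·19 = 27.8; e = 25.8 − 27.8 = -2
t=21: Ŝ = 1.2 + 1.4·21 = 30.6; e = 33.1 − 30.6 = 2.5
SSE = 0.25 + 1 + 4 + 4 + 6.25 = 15.5
s = √(15.5/3) = √5.16667 ≈ 2.273

s = 2.273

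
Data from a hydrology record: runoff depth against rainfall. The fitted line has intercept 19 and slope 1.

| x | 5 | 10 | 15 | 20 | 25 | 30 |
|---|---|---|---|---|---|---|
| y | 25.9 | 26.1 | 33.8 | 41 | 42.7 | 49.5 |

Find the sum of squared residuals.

SSE = 18

x=5: ŷ = 19 + 5 = 24; e = 25.9 − 24 = 1.9
x=10: ŷ = 19 + 10 = 29; e = 26.1 − 29 = -2.9
x=15: ŷ = 19 + 15 = 34; e = 33.8 − 34 = -0.2
x=20: ŷ = 19 + 20 = 39; e = 41 − 39 = 2
x=25: ŷ = 19 + 25 = 44; e = 42.7 − 44 = -1.3
x=30: ŷ = 19 + 30 = 49; e = 49.5 − 49 = 0.5
SSE = 3.61 + 8.41 + 0.04 + 4 + 1.69 + 0.25 = 18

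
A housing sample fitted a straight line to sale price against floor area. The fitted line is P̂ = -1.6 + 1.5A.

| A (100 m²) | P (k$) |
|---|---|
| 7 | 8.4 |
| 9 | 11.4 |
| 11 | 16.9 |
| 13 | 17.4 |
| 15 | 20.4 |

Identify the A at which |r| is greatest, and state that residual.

A = 11, r = 2

A=7: P̂ = -1.6 + 1.5·7 = 8.9; r = 8.4 − 8.9 = -0.5
A=9: P̂ = -1.6 + 1.5·9 = 11.9; r = 11.4 − 11.9 = -0.5
A=11: P̂ = -1.6 + 1.5·11 = 14.9; r = 16.9 − 14.9 = 2
A=13: P̂ = -1.6 + 1.5·13 = 17.9; r = 17.4 − 17.9 = -0.5
A=15: P̂ = -1.6 + 1.5·15 = 20.9; r = 20.4 − 20.9 = -0.5
Largest |r| is 2 at A = 11, residual 2.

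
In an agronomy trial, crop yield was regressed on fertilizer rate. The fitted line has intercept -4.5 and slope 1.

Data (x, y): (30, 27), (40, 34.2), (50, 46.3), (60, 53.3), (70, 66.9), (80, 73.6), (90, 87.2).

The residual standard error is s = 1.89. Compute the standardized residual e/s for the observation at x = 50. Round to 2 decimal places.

0.42

ŷ = -4.5 + 50 = 45.5
e = 46.3 − 45.5 = 0.8
e/s = 0.8 / 1.89 = 0.42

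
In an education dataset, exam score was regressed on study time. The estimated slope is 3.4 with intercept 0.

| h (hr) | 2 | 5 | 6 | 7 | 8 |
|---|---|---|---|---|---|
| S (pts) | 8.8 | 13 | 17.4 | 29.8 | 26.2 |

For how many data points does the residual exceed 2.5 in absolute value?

3

h=2: Ŝ = 3.4·2 = 6.8; r = 8.8 − 6.8 = 2
h=5: Ŝ = 3.4·5 = 17; r = 13 − 17 = -4
h=6: Ŝ = 3.4·6 = 20.4; r = 17.4 − 20.4 = -3
h=7: Ŝ = 3.4·7 = 23.8; r = 29.8 − 23.8 = 6
h=8: Ŝ = 3.4·8 = 27.2; r = 26.2 − 27.2 = -1
|r| > 2.5: h=5 (|r|=4), h=6 (|r|=3), h=7 (|r|=6) → 3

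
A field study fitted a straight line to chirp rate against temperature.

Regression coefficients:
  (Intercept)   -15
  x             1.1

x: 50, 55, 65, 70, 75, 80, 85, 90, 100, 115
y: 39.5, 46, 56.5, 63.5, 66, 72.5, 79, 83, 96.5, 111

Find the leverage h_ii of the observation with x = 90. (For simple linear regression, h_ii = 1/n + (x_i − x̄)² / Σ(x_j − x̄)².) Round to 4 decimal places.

x̄ = (50 + 55 + 65 + 70 + 75 + 80 + 85 + 90 + 100 + 115)/10 = 78.5
Σ(x − x̄)² = 812.25 + 552.25 + 182.25 + 72.25 + 12.25 + 2.25 + 42.25 + 132.25 + 462.25 + 1332.25 = 3602.5
h = 1/10 + (11.5)²/3602.5 = 0.1 + 0.0367106 = 0.1367

h = 0.1367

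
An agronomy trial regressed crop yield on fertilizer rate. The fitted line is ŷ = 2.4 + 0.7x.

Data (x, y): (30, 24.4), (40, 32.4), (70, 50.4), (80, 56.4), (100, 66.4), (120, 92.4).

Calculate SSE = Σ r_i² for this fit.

SSE = 82

x=30: ŷ = 2.4 + 0.7·30 = 23.4; r = 24.4 − 23.4 = 1
x=40: ŷ = 2.4 + 0.7·40 = 30.4; r = 32.4 − 30.4 = 2
x=70: ŷ = 2.4 + 0.7·70 = 51.4; r = 50.4 − 51.4 = -1
x=80: ŷ = 2.4 + 0.7·80 = 58.4; r = 56.4 − 58.4 = -2
x=100: ŷ = 2.4 + 0.7·100 = 72.4; r = 66.4 − 72.4 = -6
x=120: ŷ = 2.4 + 0.7·120 = 86.4; r = 92.4 − 86.4 = 6
SSE = 1 + 4 + 1 + 4 + 36 + 36 = 82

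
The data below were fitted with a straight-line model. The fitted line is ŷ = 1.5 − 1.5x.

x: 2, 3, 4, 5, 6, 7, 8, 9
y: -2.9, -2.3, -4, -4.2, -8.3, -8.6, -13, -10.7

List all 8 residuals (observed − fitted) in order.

-1.4, 0.7, 0.5, 1.8, -0.8, 0.4, -2.5, 1.3

x=2: ŷ = 1.5 − 1.5·2 = -1.5; e = -2.9 − (-1.5) = -1.4
x=3: ŷ = 1.5 − 1.5·3 = -3; e = -2.3 − (-3) = 0.7
x=4: ŷ = 1.5 − 1.5·4 = -4.5; e = -4 − (-4.5) = 0.5
x=5: ŷ = 1.5 − 1.5·5 = -6; e = -4.2 − (-6) = 1.8
x=6: ŷ = 1.5 − 1.5·6 = -7.5; e = -8.3 − (-7.5) = -0.8
x=7: ŷ = 1.5 − 1.5·7 = -9; e = -8.6 − (-9) = 0.4
x=8: ŷ = 1.5 − 1.5·8 = -10.5; e = -13 − (-10.5) = -2.5
x=9: ŷ = 1.5 − 1.5·9 = -12; e = -10.7 − (-12) = 1.3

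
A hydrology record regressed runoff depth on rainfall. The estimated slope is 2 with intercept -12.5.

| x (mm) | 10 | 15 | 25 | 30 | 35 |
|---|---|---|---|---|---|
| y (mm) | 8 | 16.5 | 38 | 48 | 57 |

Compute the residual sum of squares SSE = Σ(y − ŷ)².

x=10: ŷ = -12.5 + 2·10 = 7.5; e = 8 − 7.5 = 0.5
x=15: ŷ = -12.5 + 2·15 = 17.5; e = 16.5 − 17.5 = -1
x=25: ŷ = -12.5 + 2·25 = 37.5; e = 38 − 37.5 = 0.5
x=30: ŷ = -12.5 + 2·30 = 47.5; e = 48 − 47.5 = 0.5
x=35: ŷ = -12.5 + 2·35 = 57.5; e = 57 − 57.5 = -0.5
SSE = 0.25 + 1 + 0.25 + 0.25 + 0.25 = 2

SSE = 2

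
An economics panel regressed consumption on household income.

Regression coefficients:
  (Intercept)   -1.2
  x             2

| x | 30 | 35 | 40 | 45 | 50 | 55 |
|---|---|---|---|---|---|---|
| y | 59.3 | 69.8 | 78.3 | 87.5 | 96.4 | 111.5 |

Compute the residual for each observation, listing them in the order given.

x=30: ŷ = -1.2 + 2·30 = 58.8; r = 59.3 − 58.8 = 0.5
x=35: ŷ = -1.2 + 2·35 = 68.8; r = 69.8 − 68.8 = 1
x=40: ŷ = -1.2 + 2·40 = 78.8; r = 78.3 − 78.8 = -0.5
x=45: ŷ = -1.2 + 2·45 = 88.8; r = 87.5 − 88.8 = -1.3
x=50: ŷ = -1.2 + 2·50 = 98.8; r = 96.4 − 98.8 = -2.4
x=55: ŷ = -1.2 + 2·55 = 108.8; r = 111.5 − 108.8 = 2.7

0.5, 1, -0.5, -1.3, -2.4, 2.7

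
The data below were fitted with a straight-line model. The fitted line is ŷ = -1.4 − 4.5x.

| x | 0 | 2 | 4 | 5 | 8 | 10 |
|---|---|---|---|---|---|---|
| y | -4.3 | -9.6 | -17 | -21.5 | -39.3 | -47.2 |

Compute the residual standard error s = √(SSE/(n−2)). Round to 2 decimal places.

s = 2.49

x=0: ŷ = -1.4 − 4.5·0 = -1.4; r = -4.3 − (-1.4) = -2.9
x=2: ŷ = -1.4 − 4.5·2 = -10.4; r = -9.6 − (-10.4) = 0.8
x=4: ŷ = -1.4 − 4.5·4 = -19.4; r = -17 − (-19.4) = 2.4
x=5: ŷ = -1.4 − 4.5·5 = -23.9; r = -21.5 − (-23.9) = 2.4
x=8: ŷ = -1.4 − 4.5·8 = -37.4; r = -39.3 − (-37.4) = -1.9
x=10: ŷ = -1.4 − 4.5·10 = -46.4; r = -47.2 − (-46.4) = -0.8
SSE = 8.41 + 0.64 + 5.76 + 5.76 + 3.61 + 0.64 = 24.82
s = √(24.82/4) = √6.205 ≈ 2.49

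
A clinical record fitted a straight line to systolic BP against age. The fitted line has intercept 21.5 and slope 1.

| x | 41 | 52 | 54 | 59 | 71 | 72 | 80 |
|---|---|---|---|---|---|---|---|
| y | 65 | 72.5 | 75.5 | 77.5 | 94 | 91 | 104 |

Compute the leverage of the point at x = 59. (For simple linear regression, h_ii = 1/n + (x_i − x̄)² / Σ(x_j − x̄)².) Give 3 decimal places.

x̄ = (41 + 52 + 54 + 59 + 71 + 72 + 80)/7 = 61.2857
Σ(x − x̄)² = 411.51 + 86.2245 + 53.0816 + 5.22449 + 94.3673 + 114.796 + 350.224 = 1115.43
h = 1/7 + (-2.28571)²/1115.43 = 0.142857 + 0.00468384 = 0.148

h = 0.148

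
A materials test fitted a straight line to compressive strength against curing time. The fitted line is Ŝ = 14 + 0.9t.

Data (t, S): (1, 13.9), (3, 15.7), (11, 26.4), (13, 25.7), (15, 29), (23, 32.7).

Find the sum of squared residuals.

SSE = 14.5

t=1: Ŝ = 14 + 0.9·1 = 14.9; e = 13.9 − 14.9 = -1
t=3: Ŝ = 14 + 0.9·3 = 16.7; e = 15.7 − 16.7 = -1
t=11: Ŝ = 14 + 0.9·11 = 23.9; e = 26.4 − 23.9 = 2.5
t=13: Ŝ = 14 + 0.9·13 = 25.7; e = 25.7 − 25.7 = 0
t=15: Ŝ = 14 + 0.9·15 = 27.5; e = 29 − 27.5 = 1.5
t=23: Ŝ = 14 + 0.9·23 = 34.7; e = 32.7 − 34.7 = -2
SSE = 1 + 1 + 6.25 + 0 + 2.25 + 4 = 14.5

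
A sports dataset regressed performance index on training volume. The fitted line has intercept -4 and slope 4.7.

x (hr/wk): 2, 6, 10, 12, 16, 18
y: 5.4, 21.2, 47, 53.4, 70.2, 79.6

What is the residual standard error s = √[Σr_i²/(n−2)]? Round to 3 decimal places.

x=2: ŷ = -4 + 4.7·2 = 5.4; r = 5.4 − 5.4 = 0
x=6: ŷ = -4 + 4.7·6 = 24.2; r = 21.2 − 24.2 = -3
x=10: ŷ = -4 + 4.7·10 = 43; r = 47 − 43 = 4
x=12: ŷ = -4 + 4.7·12 = 52.4; r = 53.4 − 52.4 = 1
x=16: ŷ = -4 + 4.7·16 = 71.2; r = 70.2 − 71.2 = -1
x=18: ŷ = -4 + 4.7·18 = 80.6; r = 79.6 − 80.6 = -1
SSE = 0 + 9 + 16 + 1 + 1 + 1 = 28
s = √(28/4) = √7 ≈ 2.646

s = 2.646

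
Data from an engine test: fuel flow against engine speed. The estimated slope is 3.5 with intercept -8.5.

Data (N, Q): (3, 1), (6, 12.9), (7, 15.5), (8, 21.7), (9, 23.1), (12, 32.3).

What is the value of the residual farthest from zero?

e = 2.2

N=3: Q̂ = -8.5 + 3.5·3 = 2; e = 1 − 2 = -1
N=6: Q̂ = -8.5 + 3.5·6 = 12.5; e = 12.9 − 12.5 = 0.4
N=7: Q̂ = -8.5 + 3.5·7 = 16; e = 15.5 − 16 = -0.5
N=8: Q̂ = -8.5 + 3.5·8 = 19.5; e = 21.7 − 19.5 = 2.2
N=9: Q̂ = -8.5 + 3.5·9 = 23; e = 23.1 − 23 = 0.1
N=12: Q̂ = -8.5 + 3.5·12 = 33.5; e = 32.3 − 33.5 = -1.2
Largest |e| is 2.2 at N = 8, residual 2.2.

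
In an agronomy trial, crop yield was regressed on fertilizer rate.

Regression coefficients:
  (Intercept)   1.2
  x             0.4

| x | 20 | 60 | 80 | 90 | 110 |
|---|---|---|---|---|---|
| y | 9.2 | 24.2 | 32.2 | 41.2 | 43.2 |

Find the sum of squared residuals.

x=20: ŷ = 1.2 + 0.4·20 = 9.2; e = 9.2 − 9.2 = 0
x=60: ŷ = 1.2 + 0.4·60 = 25.2; e = 24.2 − 25.2 = -1
x=80: ŷ = 1.2 + 0.4·80 = 33.2; e = 32.2 − 33.2 = -1
x=90: ŷ = 1.2 + 0.4·90 = 37.2; e = 41.2 − 37.2 = 4
x=110: ŷ = 1.2 + 0.4·110 = 45.2; e = 43.2 − 45.2 = -2
SSE = 0 + 1 + 1 + 16 + 4 = 22

SSE = 22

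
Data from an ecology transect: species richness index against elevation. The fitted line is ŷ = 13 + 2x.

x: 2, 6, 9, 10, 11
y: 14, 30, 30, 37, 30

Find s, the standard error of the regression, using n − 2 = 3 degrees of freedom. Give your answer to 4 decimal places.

s = 5.0332

x=2: ŷ = 13 + 2·2 = 17; r = 14 − 17 = -3
x=6: ŷ = 13 + 2·6 = 25; r = 30 − 25 = 5
x=9: ŷ = 13 + 2·9 = 31; r = 30 − 31 = -1
x=10: ŷ = 13 + 2·10 = 33; r = 37 − 33 = 4
x=11: ŷ = 13 + 2·11 = 35; r = 30 − 35 = -5
SSE = 9 + 25 + 1 + 16 + 25 = 76
s = √(76/3) = √25.3333 ≈ 5.0332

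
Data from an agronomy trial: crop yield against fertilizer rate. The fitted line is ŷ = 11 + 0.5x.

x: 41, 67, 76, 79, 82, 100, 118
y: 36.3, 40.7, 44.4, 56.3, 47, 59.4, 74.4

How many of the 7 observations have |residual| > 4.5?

x=41: ŷ = 11 + 0.5·41 = 31.5; e = 36.3 − 31.5 = 4.8
x=67: ŷ = 11 + 0.5·67 = 44.5; e = 40.7 − 44.5 = -3.8
x=76: ŷ = 11 + 0.5·76 = 49; e = 44.4 − 49 = -4.6
x=79: ŷ = 11 + 0.5·79 = 50.5; e = 56.3 − 50.5 = 5.8
x=82: ŷ = 11 + 0.5·82 = 52; e = 47 − 52 = -5
x=100: ŷ = 11 + 0.5·100 = 61; e = 59.4 − 61 = -1.6
x=118: ŷ = 11 + 0.5·118 = 70; e = 74.4 − 70 = 4.4
|e| > 4.5: x=41 (|e|=4.8), x=76 (|e|=4.6), x=79 (|e|=5.8), x=82 (|e|=5) → 4

4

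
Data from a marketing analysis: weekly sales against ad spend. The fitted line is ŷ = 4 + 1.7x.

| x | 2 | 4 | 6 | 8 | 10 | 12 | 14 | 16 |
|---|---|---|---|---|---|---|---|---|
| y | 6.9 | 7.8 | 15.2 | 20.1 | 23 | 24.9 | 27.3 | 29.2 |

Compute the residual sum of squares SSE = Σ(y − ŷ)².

x=2: ŷ = 4 + 1.7·2 = 7.4; e = 6.9 − 7.4 = -0.5
x=4: ŷ = 4 + 1.7·4 = 10.8; e = 7.8 − 10.8 = -3
x=6: ŷ = 4 + 1.7·6 = 14.2; e = 15.2 − 14.2 = 1
x=8: ŷ = 4 + 1.7·8 = 17.6; e = 20.1 − 17.6 = 2.5
x=10: ŷ = 4 + 1.7·10 = 21; e = 23 − 21 = 2
x=12: ŷ = 4 + 1.7·12 = 24.4; e = 24.9 − 24.4 = 0.5
x=14: ŷ = 4 + 1.7·14 = 27.8; e = 27.3 − 27.8 = -0.5
x=16: ŷ = 4 + 1.7·16 = 31.2; e = 29.2 − 31.2 = -2
SSE = 0.25 + 9 + 1 + 6.25 + 4 + 0.25 + 0.25 + 4 = 25

SSE = 25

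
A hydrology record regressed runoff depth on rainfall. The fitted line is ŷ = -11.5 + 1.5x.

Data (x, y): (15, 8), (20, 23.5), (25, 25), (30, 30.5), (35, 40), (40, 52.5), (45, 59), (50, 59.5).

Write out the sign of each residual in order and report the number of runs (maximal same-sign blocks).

x=15: ŷ = -11.5 + 1.5·15 = 11; r = 8 − 11 = -3
x=20: ŷ = -11.5 + 1.5·20 = 18.5; r = 23.5 − 18.5 = 5
x=25: ŷ = -11.5 + 1.5·25 = 26; r = 25 − 26 = -1
x=30: ŷ = -11.5 + 1.5·30 = 33.5; r = 30.5 − 33.5 = -3
x=35: ŷ = -11.5 + 1.5·35 = 41; r = 40 − 41 = -1
x=40: ŷ = -11.5 + 1.5·40 = 48.5; r = 52.5 − 48.5 = 4
x=45: ŷ = -11.5 + 1.5·45 = 56; r = 59 − 56 = 3
x=50: ŷ = -11.5 + 1.5·50 = 63.5; r = 59.5 − 63.5 = -4
Signs: − + − − − + + −
Runs: −×1, +×1, −×3, +×2, −×1 → 5

5 runs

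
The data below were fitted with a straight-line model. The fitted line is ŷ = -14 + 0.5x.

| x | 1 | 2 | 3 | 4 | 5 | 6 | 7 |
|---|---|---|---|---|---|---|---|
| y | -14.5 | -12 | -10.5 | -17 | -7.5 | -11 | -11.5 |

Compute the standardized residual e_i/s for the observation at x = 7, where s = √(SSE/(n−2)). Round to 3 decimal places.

-0.323

x=1: ŷ = -14 + 0.5·1 = -13.5; e = -14.5 − (-13.5) = -1
x=2: ŷ = -14 + 0.5·2 = -13; e = -12 − (-13) = 1
x=3: ŷ = -14 + 0.5·3 = -12.5; e = -10.5 − (-12.5) = 2
x=4: ŷ = -14 + 0.5·4 = -12; e = -17 − (-12) = -5
x=5: ŷ = -14 + 0.5·5 = -11.5; e = -7.5 − (-11.5) = 4
x=6: ŷ = -14 + 0.5·6 = -11; e = -11 − (-11) = 0
x=7: ŷ = -14 + 0.5·7 = -10.5; e = -11.5 − (-10.5) = -1
SSE = 1 + 1 + 4 + 25 + 16 + 0 + 1 = 48
s = √(48/5) = 3.09839
e/s = -1 / 3.09839 = -0.323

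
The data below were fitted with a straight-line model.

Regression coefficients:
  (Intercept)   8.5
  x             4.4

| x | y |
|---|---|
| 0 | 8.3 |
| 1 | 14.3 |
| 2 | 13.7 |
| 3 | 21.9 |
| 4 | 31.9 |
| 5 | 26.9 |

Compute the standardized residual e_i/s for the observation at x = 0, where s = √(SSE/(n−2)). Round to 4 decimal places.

x=0: ŷ = 8.5 + 4.4·0 = 8.5; e = 8.3 − 8.5 = -0.2
x=1: ŷ = 8.5 + 4.4·1 = 12.9; e = 14.3 − 12.9 = 1.4
x=2: ŷ = 8.5 + 4.4·2 = 17.3; e = 13.7 − 17.3 = -3.6
x=3: ŷ = 8.5 + 4.4·3 = 21.7; e = 21.9 − 21.7 = 0.2
x=4: ŷ = 8.5 + 4.4·4 = 26.1; e = 31.9 − 26.1 = 5.8
x=5: ŷ = 8.5 + 4.4·5 = 30.5; e = 26.9 − 30.5 = -3.6
SSE = 0.04 + 1.96 + 12.96 + 0.04 + 33.64 + 12.96 = 61.6
s = √(61.6/4) = 3.92428
e/s = -0.2 / 3.92428 = -0.0510

-0.0510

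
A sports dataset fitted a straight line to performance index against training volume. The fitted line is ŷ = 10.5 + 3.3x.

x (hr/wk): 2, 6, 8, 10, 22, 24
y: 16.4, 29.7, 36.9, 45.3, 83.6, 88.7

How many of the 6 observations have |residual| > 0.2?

x=2: ŷ = 10.5 + 3.3·2 = 17.1; e = 16.4 − 17.1 = -0.7
x=6: ŷ = 10.5 + 3.3·6 = 30.3; e = 29.7 − 30.3 = -0.6
x=8: ŷ = 10.5 + 3.3·8 = 36.9; e = 36.9 − 36.9 = 0
x=10: ŷ = 10.5 + 3.3·10 = 43.5; e = 45.3 − 43.5 = 1.8
x=22: ŷ = 10.5 + 3.3·22 = 83.1; e = 83.6 − 83.1 = 0.5
x=24: ŷ = 10.5 + 3.3·24 = 89.7; e = 88.7 − 89.7 = -1
|e| > 0.2: x=2 (|e|=0.7), x=6 (|e|=0.6), x=10 (|e|=1.8), x=22 (|e|=0.5), x=24 (|e|=1) → 5

5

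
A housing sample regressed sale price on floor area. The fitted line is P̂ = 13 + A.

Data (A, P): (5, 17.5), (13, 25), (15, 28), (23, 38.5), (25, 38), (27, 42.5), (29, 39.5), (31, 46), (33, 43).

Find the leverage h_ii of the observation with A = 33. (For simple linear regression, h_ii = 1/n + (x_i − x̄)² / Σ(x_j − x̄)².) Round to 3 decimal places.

Ā = (5 + 13 + 15 + 23 + 25 + 27 + 29 + 31 + 33)/9 = 22.3333
Σ(A − Ā)² = 300.444 + 87.1111 + 53.7778 + 0.444444 + 7.11111 + 21.7778 + 44.4444 + 75.1111 + 113.778 = 704
h = 1/9 + (10.6667)²/704 = 0.111111 + 0.161616 = 0.273

h = 0.273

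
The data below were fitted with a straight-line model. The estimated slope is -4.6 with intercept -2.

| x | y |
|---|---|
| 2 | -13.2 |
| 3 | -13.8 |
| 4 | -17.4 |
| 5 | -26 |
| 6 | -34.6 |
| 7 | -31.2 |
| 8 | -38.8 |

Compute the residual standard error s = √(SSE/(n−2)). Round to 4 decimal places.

s = 3.2249

x=2: ŷ = -2 − 4.6·2 = -11.2; r = -13.2 − (-11.2) = -2
x=3: ŷ = -2 − 4.6·3 = -15.8; r = -13.8 − (-15.8) = 2
x=4: ŷ = -2 − 4.6·4 = -20.4; r = -17.4 − (-20.4) = 3
x=5: ŷ = -2 − 4.6·5 = -25; r = -26 − (-25) = -1
x=6: ŷ = -2 − 4.6·6 = -29.6; r = -34.6 − (-29.6) = -5
x=7: ŷ = -2 − 4.6·7 = -34.2; r = -31.2 − (-34.2) = 3
x=8: ŷ = -2 − 4.6·8 = -38.8; r = -38.8 − (-38.8) = 0
SSE = 4 + 4 + 9 + 1 + 25 + 9 + 0 = 52
s = √(52/5) = √10.4 ≈ 3.2249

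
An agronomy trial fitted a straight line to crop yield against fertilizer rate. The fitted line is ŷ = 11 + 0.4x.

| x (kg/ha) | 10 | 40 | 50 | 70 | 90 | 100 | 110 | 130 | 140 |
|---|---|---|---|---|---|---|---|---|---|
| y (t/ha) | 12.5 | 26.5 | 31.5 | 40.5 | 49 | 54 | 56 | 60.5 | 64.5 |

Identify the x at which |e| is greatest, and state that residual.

x = 100, e = 3

x=10: ŷ = 11 + 0.4·10 = 15; e = 12.5 − 15 = -2.5
x=40: ŷ = 11 + 0.4·40 = 27; e = 26.5 − 27 = -0.5
x=50: ŷ = 11 + 0.4·50 = 31; e = 31.5 − 31 = 0.5
x=70: ŷ = 11 + 0.4·70 = 39; e = 40.5 − 39 = 1.5
x=90: ŷ = 11 + 0.4·90 = 47; e = 49 − 47 = 2
x=100: ŷ = 11 + 0.4·100 = 51; e = 54 − 51 = 3
x=110: ŷ = 11 + 0.4·110 = 55; e = 56 − 55 = 1
x=130: ŷ = 11 + 0.4·130 = 63; e = 60.5 − 63 = -2.5
x=140: ŷ = 11 + 0.4·140 = 67; e = 64.5 − 67 = -2.5
Largest |e| is 3 at x = 100, residual 3.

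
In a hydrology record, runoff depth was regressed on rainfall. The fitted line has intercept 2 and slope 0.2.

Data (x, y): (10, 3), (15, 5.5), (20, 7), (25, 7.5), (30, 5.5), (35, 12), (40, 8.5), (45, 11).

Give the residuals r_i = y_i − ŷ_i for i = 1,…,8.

-1, 0.5, 1, 0.5, -2.5, 3, -1.5, 0

x=10: ŷ = 2 + 0.2·10 = 4; r = 3 − 4 = -1
x=15: ŷ = 2 + 0.2·15 = 5; r = 5.5 − 5 = 0.5
x=20: ŷ = 2 + 0.2·20 = 6; r = 7 − 6 = 1
x=25: ŷ = 2 + 0.2·25 = 7; r = 7.5 − 7 = 0.5
x=30: ŷ = 2 + 0.2·30 = 8; r = 5.5 − 8 = -2.5
x=35: ŷ = 2 + 0.2·35 = 9; r = 12 − 9 = 3
x=40: ŷ = 2 + 0.2·40 = 10; r = 8.5 − 10 = -1.5
x=45: ŷ = 2 + 0.2·45 = 11; r = 11 − 11 = 0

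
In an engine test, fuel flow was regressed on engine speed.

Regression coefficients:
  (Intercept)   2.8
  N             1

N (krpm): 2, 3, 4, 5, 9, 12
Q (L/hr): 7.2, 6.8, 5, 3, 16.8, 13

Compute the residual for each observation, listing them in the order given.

2.4, 1, -1.8, -4.8, 5, -1.8

N=2: Q̂ = 2.8 + 2 = 4.8; r = 7.2 − 4.8 = 2.4
N=3: Q̂ = 2.8 + 3 = 5.8; r = 6.8 − 5.8 = 1
N=4: Q̂ = 2.8 + 4 = 6.8; r = 5 − 6.8 = -1.8
N=5: Q̂ = 2.8 + 5 = 7.8; r = 3 − 7.8 = -4.8
N=9: Q̂ = 2.8 + 9 = 11.8; r = 16.8 − 11.8 = 5
N=12: Q̂ = 2.8 + 12 = 14.8; r = 13 − 14.8 = -1.8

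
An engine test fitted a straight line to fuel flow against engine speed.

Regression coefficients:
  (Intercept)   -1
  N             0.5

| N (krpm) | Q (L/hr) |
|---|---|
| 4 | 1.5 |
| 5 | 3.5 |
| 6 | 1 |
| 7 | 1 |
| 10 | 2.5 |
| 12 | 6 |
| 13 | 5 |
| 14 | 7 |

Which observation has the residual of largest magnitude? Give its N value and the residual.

N=4: ŷ = -1 + 0.5·4 = 1; r = 1.5 − 1 = 0.5
N=5: ŷ = -1 + 0.5·5 = 1.5; r = 3.5 − 1.5 = 2
N=6: ŷ = -1 + 0.5·6 = 2; r = 1 − 2 = -1
N=7: ŷ = -1 + 0.5·7 = 2.5; r = 1 − 2.5 = -1.5
N=10: ŷ = -1 + 0.5·10 = 4; r = 2.5 − 4 = -1.5
N=12: ŷ = -1 + 0.5·12 = 5; r = 6 − 5 = 1
N=13: ŷ = -1 + 0.5·13 = 5.5; r = 5 − 5.5 = -0.5
N=14: ŷ = -1 + 0.5·14 = 6; r = 7 − 6 = 1
Largest |r| is 2 at N = 5, residual 2.

N = 5, r = 2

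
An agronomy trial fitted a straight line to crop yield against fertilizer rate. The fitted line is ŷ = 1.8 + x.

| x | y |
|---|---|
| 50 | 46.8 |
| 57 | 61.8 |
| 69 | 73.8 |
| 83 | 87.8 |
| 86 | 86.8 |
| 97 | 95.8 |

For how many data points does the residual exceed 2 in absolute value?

5

x=50: ŷ = 1.8 + 50 = 51.8; r = 46.8 − 51.8 = -5
x=57: ŷ = 1.8 + 57 = 58.8; r = 61.8 − 58.8 = 3
x=69: ŷ = 1.8 + 69 = 70.8; r = 73.8 − 70.8 = 3
x=83: ŷ = 1.8 + 83 = 84.8; r = 87.8 − 84.8 = 3
x=86: ŷ = 1.8 + 86 = 87.8; r = 86.8 − 87.8 = -1
x=97: ŷ = 1.8 + 97 = 98.8; r = 95.8 − 98.8 = -3
|r| > 2: x=50 (|r|=5), x=57 (|r|=3), x=69 (|r|=3), x=83 (|r|=3), x=97 (|r|=3) → 5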